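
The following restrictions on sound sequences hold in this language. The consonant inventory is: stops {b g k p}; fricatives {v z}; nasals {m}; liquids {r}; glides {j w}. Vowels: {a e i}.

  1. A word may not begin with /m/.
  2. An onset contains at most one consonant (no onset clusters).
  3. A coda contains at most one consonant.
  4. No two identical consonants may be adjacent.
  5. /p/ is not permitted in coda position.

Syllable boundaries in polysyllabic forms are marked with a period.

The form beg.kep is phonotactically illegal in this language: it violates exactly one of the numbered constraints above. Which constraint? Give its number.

beg.kep: syllable 2 coda contains /p/.
This is a violation of constraint 5: "/p/ is not permitted in coda position."
The remaining constraints (1, 2, 3, 4) are satisfied.

5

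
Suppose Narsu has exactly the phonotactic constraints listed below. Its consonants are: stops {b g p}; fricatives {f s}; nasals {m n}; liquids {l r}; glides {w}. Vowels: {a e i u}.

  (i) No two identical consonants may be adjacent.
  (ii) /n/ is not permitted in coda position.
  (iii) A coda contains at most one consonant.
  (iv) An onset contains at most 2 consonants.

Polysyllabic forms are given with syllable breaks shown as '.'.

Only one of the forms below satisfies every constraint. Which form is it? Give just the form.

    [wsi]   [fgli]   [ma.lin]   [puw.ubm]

[wsi]

[wsi] — σ1 onset /ws/ (2C), coda /∅/ ok → licit
[fgli] — violates constraint (iv): syllable 1 onset /fgl/ has 3 consonants (> 2) → illicit
[ma.lin] — violates constraint (ii): syllable 2 coda contains /n/ → illicit
[puw.ubm] — violates constraint (iii): syllable 2 coda /bm/ has 2 consonants (> 1) → illicit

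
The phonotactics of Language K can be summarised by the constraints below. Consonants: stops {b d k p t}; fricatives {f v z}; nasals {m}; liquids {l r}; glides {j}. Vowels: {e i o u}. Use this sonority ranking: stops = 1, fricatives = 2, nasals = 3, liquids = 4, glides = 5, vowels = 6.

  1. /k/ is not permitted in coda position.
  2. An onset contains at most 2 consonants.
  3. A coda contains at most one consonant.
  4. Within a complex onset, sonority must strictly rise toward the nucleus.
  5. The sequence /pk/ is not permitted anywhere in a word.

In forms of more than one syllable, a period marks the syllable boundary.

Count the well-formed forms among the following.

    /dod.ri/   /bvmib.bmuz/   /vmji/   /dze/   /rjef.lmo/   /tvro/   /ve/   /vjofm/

3

/dod.ri/ — σ1 onset /d/, coda /d/ ok; σ2 onset /r/, coda /∅/ ok → well-formed
/bvmib.bmuz/ — violates constraint 2: syllable 1 onset /bvm/ has 3 consonants (> 2) → ill-formed
/vmji/ — violates constraint 2: syllable 1 onset /vmj/ has 3 consonants (> 2) → ill-formed
/dze/ — σ1 onset /dz/ (1→2 rises), coda /∅/ ok → well-formed
/rjef.lmo/ — violates constraint 4: syllable 2 onset /lm/: /l/ (liquid, 4) → /m/ (nasal, 3) does not rise → ill-formed
/tvro/ — violates constraint 2: syllable 1 onset /tvr/ has 3 consonants (> 2) → ill-formed
/ve/ — σ1 onset /v/, coda /∅/ ok → well-formed
/vjofm/ — violates constraint 3: syllable 1 coda /fm/ has 2 consonants (> 1) → ill-formed
Well-formed: /dod.ri/, /dze/, /ve/ → 3.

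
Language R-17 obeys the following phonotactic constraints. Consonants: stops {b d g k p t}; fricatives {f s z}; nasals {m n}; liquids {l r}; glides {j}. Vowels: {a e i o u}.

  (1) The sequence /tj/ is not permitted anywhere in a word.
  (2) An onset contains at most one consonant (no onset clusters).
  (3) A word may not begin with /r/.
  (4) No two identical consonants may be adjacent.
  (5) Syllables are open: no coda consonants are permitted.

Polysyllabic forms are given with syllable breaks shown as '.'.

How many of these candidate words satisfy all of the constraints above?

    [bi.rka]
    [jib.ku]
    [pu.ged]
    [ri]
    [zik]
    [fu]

1

[bi.rka] — violates constraint 2: syllable 2 onset /rk/ has 2 consonants (> 1) → not permitted
[jib.ku] — violates constraint 5: syllable 1 coda /b/ has 1 consonant (> 0) → not permitted
[pu.ged] — violates constraint 5: syllable 2 coda /d/ has 1 consonant (> 0) → not permitted
[ri] — violates constraint 3: word begins with /r/ → not permitted
[zik] — violates constraint 5: syllable 1 coda /k/ has 1 consonant (> 0) → not permitted
[fu] — σ1 onset /f/, coda /∅/ ok → permitted
Permitted: [fu] → 1.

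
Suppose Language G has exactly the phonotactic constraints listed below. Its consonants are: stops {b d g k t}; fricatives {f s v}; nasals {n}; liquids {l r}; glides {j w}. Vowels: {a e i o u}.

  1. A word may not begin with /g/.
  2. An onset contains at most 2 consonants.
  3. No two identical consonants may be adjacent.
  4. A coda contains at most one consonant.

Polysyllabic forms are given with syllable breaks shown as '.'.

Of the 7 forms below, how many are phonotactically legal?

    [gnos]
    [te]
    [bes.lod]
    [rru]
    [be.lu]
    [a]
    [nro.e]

[gnos] — violates constraint 1: word begins with /g/ → phonotactically illegal
[te] — σ1 onset /t/, coda /∅/ ok → phonotactically legal
[bes.lod] — σ1 onset /b/, coda /s/ ok; σ2 onset /l/, coda /d/ ok → phonotactically legal
[rru] — violates constraint 3: adjacent identical consonants /rr/ → phonotactically illegal
[be.lu] — σ1 onset /b/, coda /∅/ ok; σ2 onset /l/, coda /∅/ ok → phonotactically legal
[a] — σ1 onset /∅/, coda /∅/ ok → phonotactically legal
[nro.e] — σ1 onset /nr/ (2C), coda /∅/ ok; σ2 onset /∅/, coda /∅/ ok → phonotactically legal
Phonotactically legal: [te], [bes.lod], [be.lu], [a], [nro.e] → 5.

5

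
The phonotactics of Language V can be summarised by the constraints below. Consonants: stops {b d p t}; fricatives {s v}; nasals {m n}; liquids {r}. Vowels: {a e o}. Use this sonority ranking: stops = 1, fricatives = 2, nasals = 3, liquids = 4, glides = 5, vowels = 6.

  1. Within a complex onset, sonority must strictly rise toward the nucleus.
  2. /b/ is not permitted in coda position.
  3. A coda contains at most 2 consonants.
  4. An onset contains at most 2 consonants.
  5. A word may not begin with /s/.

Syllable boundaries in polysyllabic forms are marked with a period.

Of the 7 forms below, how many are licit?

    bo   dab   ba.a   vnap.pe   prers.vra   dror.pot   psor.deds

6

bo — σ1 onset /b/, coda /∅/ ok → licit
dab — violates constraint 2: syllable 1 coda contains /b/ → illicit
ba.a — σ1 onset /b/, coda /∅/ ok; σ2 onset /∅/, coda /∅/ ok → licit
vnap.pe — σ1 onset /vn/ (2→3 rises), coda /p/ ok; σ2 onset /p/, coda /∅/ ok → licit
prers.vra — σ1 onset /pr/ (1→4 rises), coda /rs/ (2C) ok; σ2 onset /vr/ (2→4 rises), coda /∅/ ok → licit
dror.pot — σ1 onset /dr/ (1→4 rises), coda /r/ ok; σ2 onset /p/, coda /t/ ok → licit
psor.deds — σ1 onset /ps/ (1→2 rises), coda /r/ ok; σ2 onset /d/, coda /ds/ (2C) ok → licit
Licit: bo, ba.a, vnap.pe, prers.vra, dror.pot, psor.deds → 6.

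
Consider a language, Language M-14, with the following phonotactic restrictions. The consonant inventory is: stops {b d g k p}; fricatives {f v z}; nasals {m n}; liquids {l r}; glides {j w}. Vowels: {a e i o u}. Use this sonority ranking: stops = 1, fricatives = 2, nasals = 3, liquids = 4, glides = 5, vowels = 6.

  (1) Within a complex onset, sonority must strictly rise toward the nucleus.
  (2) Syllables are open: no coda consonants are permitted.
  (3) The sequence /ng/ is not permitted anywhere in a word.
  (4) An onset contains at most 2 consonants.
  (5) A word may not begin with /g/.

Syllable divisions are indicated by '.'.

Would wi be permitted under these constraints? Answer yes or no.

yes

wi — σ1 onset /w/, coda /∅/ ok → permitted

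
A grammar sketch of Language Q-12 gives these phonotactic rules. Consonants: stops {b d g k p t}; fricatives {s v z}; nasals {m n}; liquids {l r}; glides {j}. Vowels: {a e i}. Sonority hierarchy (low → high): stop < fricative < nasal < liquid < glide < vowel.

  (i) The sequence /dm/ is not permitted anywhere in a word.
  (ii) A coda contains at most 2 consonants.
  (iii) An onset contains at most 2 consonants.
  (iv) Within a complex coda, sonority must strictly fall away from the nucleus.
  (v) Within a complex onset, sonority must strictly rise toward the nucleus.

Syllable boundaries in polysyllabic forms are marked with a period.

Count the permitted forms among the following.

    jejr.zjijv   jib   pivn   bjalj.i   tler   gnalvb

3

jejr.zjijv — σ1 onset /j/, coda /jr/ (5→4 falls) ok; σ2 onset /zj/ (2→5 rises), coda /jv/ (5→2 falls) ok → permitted
jib — σ1 onset /j/, coda /b/ ok → permitted
pivn — violates constraint (iv): syllable 1 coda /vn/: /v/ (fricative, 2) → /n/ (nasal, 3) does not fall → not permitted
bjalj.i — violates constraint (iv): syllable 1 coda /lj/: /l/ (liquid, 4) → /j/ (glide, 5) does not fall → not permitted
tler — σ1 onset /tl/ (1→4 rises), coda /r/ ok → permitted
gnalvb — violates constraint (ii): syllable 1 coda /lvb/ has 3 consonants (> 2) → not permitted
Permitted: jejr.zjijv, jib, tler → 3.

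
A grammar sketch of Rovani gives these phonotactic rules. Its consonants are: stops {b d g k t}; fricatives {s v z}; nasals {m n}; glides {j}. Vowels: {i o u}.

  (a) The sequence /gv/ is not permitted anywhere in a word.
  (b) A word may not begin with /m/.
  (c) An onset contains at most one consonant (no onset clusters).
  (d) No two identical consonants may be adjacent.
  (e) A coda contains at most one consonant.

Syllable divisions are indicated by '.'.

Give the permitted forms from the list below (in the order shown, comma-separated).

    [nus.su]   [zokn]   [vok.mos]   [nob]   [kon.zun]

[vok.mos], [nob], [kon.zun]

[nus.su] — violates constraint (d): adjacent identical consonants /ss/ → not permitted
[zokn] — violates constraint (e): syllable 1 coda /kn/ has 2 consonants (> 1) → not permitted
[vok.mos] — σ1 onset /v/, coda /k/ ok; σ2 onset /m/, coda /s/ ok → permitted
[nob] — σ1 onset /n/, coda /b/ ok → permitted
[kon.zun] — σ1 onset /k/, coda /n/ ok; σ2 onset /z/, coda /n/ ok → permitted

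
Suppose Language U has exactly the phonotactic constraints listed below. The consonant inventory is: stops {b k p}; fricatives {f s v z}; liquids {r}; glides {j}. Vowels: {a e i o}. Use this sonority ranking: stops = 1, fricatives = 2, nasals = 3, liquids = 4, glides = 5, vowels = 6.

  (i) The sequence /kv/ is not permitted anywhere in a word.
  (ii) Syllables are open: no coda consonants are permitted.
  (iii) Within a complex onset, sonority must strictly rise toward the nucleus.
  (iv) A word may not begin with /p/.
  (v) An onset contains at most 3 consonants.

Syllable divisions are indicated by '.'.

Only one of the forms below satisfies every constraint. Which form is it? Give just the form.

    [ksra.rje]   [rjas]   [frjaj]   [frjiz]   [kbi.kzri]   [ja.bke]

[ksra.rje] — σ1 onset /ksr/ (1→2→4 rises), coda /∅/ ok; σ2 onset /rj/ (4→5 rises), coda /∅/ ok → permitted
[rjas] — violates constraint (ii): syllable 1 coda /s/ has 1 consonant (> 0) → not permitted
[frjaj] — violates constraint (ii): syllable 1 coda /j/ has 1 consonant (> 0) → not permitted
[frjiz] — violates constraint (ii): syllable 1 coda /z/ has 1 consonant (> 0) → not permitted
[kbi.kzri] — violates constraint (iii): syllable 1 onset /kb/: /k/ (stop, 1) → /b/ (stop, 1) does not rise → not permitted
[ja.bke] — violates constraint (iii): syllable 2 onset /bk/: /b/ (stop, 1) → /k/ (stop, 1) does not rise → not permitted

[ksra.rje]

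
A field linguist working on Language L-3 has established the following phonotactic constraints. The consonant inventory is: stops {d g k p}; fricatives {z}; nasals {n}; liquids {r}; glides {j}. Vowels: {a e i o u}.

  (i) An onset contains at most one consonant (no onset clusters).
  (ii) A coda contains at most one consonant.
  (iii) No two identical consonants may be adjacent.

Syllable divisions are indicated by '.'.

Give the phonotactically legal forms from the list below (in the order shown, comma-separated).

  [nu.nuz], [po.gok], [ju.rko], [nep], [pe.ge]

[nu.nuz], [po.gok], [nep], [pe.ge]

[nu.nuz] — σ1 onset /n/, coda /∅/ ok; σ2 onset /n/, coda /z/ ok → phonotactically legal
[po.gok] — σ1 onset /p/, coda /∅/ ok; σ2 onset /g/, coda /k/ ok → phonotactically legal
[ju.rko] — violates constraint (i): syllable 2 onset /rk/ has 2 consonants (> 1) → phonotactically illegal
[nep] — σ1 onset /n/, coda /p/ ok → phonotactically legal
[pe.ge] — σ1 onset /p/, coda /∅/ ok; σ2 onset /g/, coda /∅/ ok → phonotactically legal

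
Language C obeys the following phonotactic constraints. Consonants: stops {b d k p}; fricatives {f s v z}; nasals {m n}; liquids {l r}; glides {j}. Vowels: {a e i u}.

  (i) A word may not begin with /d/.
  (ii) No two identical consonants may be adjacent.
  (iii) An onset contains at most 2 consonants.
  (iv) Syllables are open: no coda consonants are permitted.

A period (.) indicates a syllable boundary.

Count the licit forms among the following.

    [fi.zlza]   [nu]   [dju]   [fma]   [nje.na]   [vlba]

[fi.zlza] — violates constraint (iii): syllable 2 onset /zlz/ has 3 consonants (> 2) → illicit
[nu] — σ1 onset /n/, coda /∅/ ok → licit
[dju] — violates constraint (i): word begins with /d/ → illicit
[fma] — σ1 onset /fm/ (2C), coda /∅/ ok → licit
[nje.na] — σ1 onset /nj/ (2C), coda /∅/ ok; σ2 onset /n/, coda /∅/ ok → licit
[vlba] — violates constraint (iii): syllable 1 onset /vlb/ has 3 consonants (> 2) → illicit
Licit: [nu], [fma], [nje.na] → 3.

3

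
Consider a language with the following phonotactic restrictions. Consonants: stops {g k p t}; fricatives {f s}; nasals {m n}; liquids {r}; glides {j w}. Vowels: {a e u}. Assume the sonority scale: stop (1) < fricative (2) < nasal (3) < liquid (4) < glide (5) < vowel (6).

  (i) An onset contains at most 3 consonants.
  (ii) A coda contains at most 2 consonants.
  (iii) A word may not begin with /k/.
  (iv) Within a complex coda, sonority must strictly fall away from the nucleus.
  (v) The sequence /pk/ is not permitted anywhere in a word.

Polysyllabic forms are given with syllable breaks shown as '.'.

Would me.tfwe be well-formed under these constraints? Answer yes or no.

me.tfwe — σ1 onset /m/, coda /∅/ ok; σ2 onset /tfw/ (3C), coda /∅/ ok → well-formed

yes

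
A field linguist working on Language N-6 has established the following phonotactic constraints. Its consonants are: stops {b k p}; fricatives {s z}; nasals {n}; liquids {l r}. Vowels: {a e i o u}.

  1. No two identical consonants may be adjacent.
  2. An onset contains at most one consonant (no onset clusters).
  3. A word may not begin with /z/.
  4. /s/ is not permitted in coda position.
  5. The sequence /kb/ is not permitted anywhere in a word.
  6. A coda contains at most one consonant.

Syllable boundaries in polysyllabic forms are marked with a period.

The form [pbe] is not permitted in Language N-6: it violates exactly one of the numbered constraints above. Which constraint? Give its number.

2

[pbe]: syllable 1 onset /pb/ has 2 consonants (> 1).
This is a violation of constraint 2: "An onset contains at most one consonant (no onset clusters)."
The remaining constraints (1, 3, 4, 5, 6) are satisfied.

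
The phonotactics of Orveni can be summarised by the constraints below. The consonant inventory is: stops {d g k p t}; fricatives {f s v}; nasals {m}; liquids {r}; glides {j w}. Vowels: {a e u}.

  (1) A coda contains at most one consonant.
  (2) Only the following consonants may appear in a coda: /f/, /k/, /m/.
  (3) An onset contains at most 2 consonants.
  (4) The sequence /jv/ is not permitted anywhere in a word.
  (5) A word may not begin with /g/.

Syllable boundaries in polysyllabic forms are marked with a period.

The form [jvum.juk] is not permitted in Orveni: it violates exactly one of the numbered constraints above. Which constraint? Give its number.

[jvum.juk]: contains banned sequence /jv/.
This is a violation of constraint 4: "The sequence /jv/ is not permitted anywhere in a word."
The remaining constraints (1, 2, 3, 5) are satisfied.

4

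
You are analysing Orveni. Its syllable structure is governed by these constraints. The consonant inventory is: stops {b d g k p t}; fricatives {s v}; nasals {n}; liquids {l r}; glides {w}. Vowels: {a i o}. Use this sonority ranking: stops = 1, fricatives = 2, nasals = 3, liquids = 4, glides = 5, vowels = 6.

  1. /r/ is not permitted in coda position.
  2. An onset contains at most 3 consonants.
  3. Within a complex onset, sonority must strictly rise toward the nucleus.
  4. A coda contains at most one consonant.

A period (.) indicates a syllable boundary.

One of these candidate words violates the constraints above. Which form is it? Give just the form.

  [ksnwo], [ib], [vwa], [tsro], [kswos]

[ksnwo]

[ksnwo] — violates constraint 2: syllable 1 onset /ksnw/ has 4 consonants (> 3) → phonotactically illegal
[ib] — σ1 onset /∅/, coda /b/ ok → phonotactically legal
[vwa] — σ1 onset /vw/ (2→5 rises), coda /∅/ ok → phonotactically legal
[tsro] — σ1 onset /tsr/ (1→2→4 rises), coda /∅/ ok → phonotactically legal
[kswos] — σ1 onset /ksw/ (1→2→5 rises), coda /s/ ok → phonotactically legal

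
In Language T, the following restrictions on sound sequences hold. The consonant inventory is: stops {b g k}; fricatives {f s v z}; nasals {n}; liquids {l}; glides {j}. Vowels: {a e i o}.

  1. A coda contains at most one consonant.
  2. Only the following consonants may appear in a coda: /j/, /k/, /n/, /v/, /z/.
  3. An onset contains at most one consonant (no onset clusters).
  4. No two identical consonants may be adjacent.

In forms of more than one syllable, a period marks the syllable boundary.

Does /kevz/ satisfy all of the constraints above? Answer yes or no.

/kevz/ — violates constraint 1: syllable 1 coda /vz/ has 2 consonants (> 1) → illicit

no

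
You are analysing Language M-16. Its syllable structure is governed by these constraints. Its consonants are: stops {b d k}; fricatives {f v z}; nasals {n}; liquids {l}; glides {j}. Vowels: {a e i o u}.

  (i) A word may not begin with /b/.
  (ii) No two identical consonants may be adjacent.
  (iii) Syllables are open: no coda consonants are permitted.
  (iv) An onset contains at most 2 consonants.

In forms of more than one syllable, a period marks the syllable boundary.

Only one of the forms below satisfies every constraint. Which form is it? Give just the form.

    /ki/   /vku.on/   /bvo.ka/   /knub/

/ki/

/ki/ — σ1 onset /k/, coda /∅/ ok → permitted
/vku.on/ — violates constraint (iii): syllable 2 coda /n/ has 1 consonant (> 0) → not permitted
/bvo.ka/ — violates constraint (i): word begins with /b/ → not permitted
/knub/ — violates constraint (iii): syllable 1 coda /b/ has 1 consonant (> 0) → not permitted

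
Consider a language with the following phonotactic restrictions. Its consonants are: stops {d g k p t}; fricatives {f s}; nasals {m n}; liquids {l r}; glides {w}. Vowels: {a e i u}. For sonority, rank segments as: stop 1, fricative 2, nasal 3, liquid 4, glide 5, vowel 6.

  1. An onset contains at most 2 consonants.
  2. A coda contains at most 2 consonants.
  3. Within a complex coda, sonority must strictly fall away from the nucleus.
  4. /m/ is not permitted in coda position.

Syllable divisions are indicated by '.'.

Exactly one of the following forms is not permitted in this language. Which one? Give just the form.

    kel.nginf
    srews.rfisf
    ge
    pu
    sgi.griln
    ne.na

kel.nginf — σ1 onset /k/, coda /l/ ok; σ2 onset /ng/ (2C), coda /nf/ (3→2 falls) ok → permitted
srews.rfisf — violates constraint 3: syllable 2 coda /sf/: /s/ (fricative, 2) → /f/ (fricative, 2) does not fall → not permitted
ge — σ1 onset /g/, coda /∅/ ok → permitted
pu — σ1 onset /p/, coda /∅/ ok → permitted
sgi.griln — σ1 onset /sg/ (2C), coda /∅/ ok; σ2 onset /gr/ (2C), coda /ln/ (4→3 falls) ok → permitted
ne.na — σ1 onset /n/, coda /∅/ ok; σ2 onset /n/, coda /∅/ ok → permitted

srews.rfisf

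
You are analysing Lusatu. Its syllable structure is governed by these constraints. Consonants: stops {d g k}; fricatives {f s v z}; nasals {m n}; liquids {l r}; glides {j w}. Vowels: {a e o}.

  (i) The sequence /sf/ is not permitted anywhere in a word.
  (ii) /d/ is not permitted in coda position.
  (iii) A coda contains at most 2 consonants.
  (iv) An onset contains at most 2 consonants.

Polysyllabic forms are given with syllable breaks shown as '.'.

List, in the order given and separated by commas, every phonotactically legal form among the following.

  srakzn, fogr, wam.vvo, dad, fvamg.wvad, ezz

srakzn — violates constraint (iii): syllable 1 coda /kzn/ has 3 consonants (> 2) → phonotactically illegal
fogr — σ1 onset /f/, coda /gr/ (2C) ok → phonotactically legal
wam.vvo — σ1 onset /w/, coda /m/ ok; σ2 onset /vv/ (2C), coda /∅/ ok → phonotactically legal
dad — violates constraint (ii): syllable 1 coda contains /d/ → phonotactically illegal
fvamg.wvad — violates constraint (ii): syllable 2 coda contains /d/ → phonotactically illegal
ezz — σ1 onset /∅/, coda /zz/ (2C) ok → phonotactically legal

fogr, wam.vvo, ezz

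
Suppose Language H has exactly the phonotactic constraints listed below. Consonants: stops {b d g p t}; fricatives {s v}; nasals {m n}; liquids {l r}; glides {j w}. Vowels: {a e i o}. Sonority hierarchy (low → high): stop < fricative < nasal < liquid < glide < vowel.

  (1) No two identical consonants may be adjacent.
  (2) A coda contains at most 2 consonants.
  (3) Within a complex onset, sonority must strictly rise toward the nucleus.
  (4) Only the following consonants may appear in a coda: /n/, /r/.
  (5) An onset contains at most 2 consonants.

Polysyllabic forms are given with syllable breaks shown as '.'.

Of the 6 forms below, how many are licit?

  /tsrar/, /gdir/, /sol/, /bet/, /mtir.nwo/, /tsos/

0

/tsrar/ — violates constraint 5: syllable 1 onset /tsr/ has 3 consonants (> 2) → illicit
/gdir/ — violates constraint 3: syllable 1 onset /gd/: /g/ (stop, 1) → /d/ (stop, 1) does not rise → illicit
/sol/ — violates constraint 4: syllable 1 coda contains /l/, which is not a licensed coda consonant → illicit
/bet/ — violates constraint 4: syllable 1 coda contains /t/, which is not a licensed coda consonant → illicit
/mtir.nwo/ — violates constraint 3: syllable 1 onset /mt/: /m/ (nasal, 3) → /t/ (stop, 1) does not rise → illicit
/tsos/ — violates constraint 4: syllable 1 coda contains /s/, which is not a licensed coda consonant → illicit
No form is licit → 0.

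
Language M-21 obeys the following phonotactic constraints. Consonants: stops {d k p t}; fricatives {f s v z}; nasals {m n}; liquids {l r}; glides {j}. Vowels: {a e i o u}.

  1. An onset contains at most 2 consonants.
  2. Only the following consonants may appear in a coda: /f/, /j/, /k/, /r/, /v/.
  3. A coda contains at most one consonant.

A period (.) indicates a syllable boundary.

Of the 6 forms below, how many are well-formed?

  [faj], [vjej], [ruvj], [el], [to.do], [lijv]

3

[faj] — σ1 onset /f/, coda /j/ ok → well-formed
[vjej] — σ1 onset /vj/ (2C), coda /j/ ok → well-formed
[ruvj] — violates constraint 3: syllable 1 coda /vj/ has 2 consonants (> 1) → ill-formed
[el] — violates constraint 2: syllable 1 coda contains /l/, which is not a licensed coda consonant → ill-formed
[to.do] — σ1 onset /t/, coda /∅/ ok; σ2 onset /d/, coda /∅/ ok → well-formed
[lijv] — violates constraint 3: syllable 1 coda /jv/ has 2 consonants (> 1) → ill-formed
Well-formed: [faj], [vjej], [to.do] → 3.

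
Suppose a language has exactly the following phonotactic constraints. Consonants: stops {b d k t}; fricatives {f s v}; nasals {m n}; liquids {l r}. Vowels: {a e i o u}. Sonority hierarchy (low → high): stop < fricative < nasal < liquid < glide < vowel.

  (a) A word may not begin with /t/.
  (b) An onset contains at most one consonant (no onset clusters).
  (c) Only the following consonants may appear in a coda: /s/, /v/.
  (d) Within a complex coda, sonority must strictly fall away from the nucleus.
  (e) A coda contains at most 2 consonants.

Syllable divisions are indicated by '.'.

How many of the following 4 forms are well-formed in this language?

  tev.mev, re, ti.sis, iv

2

tev.mev — violates constraint (a): word begins with /t/ → ill-formed
re — σ1 onset /r/, coda /∅/ ok → well-formed
ti.sis — violates constraint (a): word begins with /t/ → ill-formed
iv — σ1 onset /∅/, coda /v/ ok → well-formed
Well-formed: re, iv → 2.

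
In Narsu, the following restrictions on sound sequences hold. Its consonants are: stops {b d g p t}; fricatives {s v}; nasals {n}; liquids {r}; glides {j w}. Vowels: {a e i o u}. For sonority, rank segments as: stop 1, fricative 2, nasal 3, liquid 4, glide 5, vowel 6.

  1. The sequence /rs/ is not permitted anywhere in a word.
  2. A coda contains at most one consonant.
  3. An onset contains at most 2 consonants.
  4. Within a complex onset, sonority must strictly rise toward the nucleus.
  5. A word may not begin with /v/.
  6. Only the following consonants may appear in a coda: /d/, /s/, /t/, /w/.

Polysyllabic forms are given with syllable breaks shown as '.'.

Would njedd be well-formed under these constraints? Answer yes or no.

njedd — violates constraint 2: syllable 1 coda /dd/ has 2 consonants (> 1) → ill-formed

no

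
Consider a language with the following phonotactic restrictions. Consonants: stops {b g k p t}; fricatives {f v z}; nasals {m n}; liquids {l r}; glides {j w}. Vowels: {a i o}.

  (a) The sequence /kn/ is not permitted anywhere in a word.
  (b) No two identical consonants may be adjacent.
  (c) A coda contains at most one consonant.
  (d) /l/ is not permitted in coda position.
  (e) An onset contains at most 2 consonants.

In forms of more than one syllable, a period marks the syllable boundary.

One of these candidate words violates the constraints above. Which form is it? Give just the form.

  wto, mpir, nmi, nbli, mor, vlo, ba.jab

nbli

wto — σ1 onset /wt/ (2C), coda /∅/ ok → well-formed
mpir — σ1 onset /mp/ (2C), coda /r/ ok → well-formed
nmi — σ1 onset /nm/ (2C), coda /∅/ ok → well-formed
nbli — violates constraint (e): syllable 1 onset /nbl/ has 3 consonants (> 2) → ill-formed
mor — σ1 onset /m/, coda /r/ ok → well-formed
vlo — σ1 onset /vl/ (2C), coda /∅/ ok → well-formed
ba.jab — σ1 onset /b/, coda /∅/ ok; σ2 onset /j/, coda /b/ ok → well-formed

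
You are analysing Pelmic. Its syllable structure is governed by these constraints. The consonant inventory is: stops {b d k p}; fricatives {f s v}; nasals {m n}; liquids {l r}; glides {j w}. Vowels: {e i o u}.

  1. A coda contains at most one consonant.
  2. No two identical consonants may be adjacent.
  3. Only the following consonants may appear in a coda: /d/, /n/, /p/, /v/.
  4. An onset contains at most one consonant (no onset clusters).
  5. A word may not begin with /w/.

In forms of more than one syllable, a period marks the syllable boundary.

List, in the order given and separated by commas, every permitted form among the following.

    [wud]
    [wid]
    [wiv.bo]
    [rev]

[rev]

[wud] — violates constraint 5: word begins with /w/ → not permitted
[wid] — violates constraint 5: word begins with /w/ → not permitted
[wiv.bo] — violates constraint 5: word begins with /w/ → not permitted
[rev] — σ1 onset /r/, coda /v/ ok → permitted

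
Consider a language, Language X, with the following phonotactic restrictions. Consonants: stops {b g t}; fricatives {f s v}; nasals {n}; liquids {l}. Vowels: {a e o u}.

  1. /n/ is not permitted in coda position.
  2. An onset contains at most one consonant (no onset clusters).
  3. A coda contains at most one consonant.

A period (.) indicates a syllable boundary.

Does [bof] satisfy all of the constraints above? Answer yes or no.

[bof] — σ1 onset /b/, coda /f/ ok → permitted

yes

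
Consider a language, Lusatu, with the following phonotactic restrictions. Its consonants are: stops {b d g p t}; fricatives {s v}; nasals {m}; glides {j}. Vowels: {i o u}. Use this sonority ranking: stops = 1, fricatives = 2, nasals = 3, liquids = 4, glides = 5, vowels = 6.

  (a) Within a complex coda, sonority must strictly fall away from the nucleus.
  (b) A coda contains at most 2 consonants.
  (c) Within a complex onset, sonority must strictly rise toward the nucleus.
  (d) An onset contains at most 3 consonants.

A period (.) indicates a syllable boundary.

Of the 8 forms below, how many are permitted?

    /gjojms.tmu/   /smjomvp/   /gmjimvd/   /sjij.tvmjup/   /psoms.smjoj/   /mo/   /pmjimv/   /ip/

/gjojms.tmu/ — violates constraint (b): syllable 1 coda /jms/ has 3 consonants (> 2) → not permitted
/smjomvp/ — violates constraint (b): syllable 1 coda /mvp/ has 3 consonants (> 2) → not permitted
/gmjimvd/ — violates constraint (b): syllable 1 coda /mvd/ has 3 consonants (> 2) → not permitted
/sjij.tvmjup/ — violates constraint (d): syllable 2 onset /tvmj/ has 4 consonants (> 3) → not permitted
/psoms.smjoj/ — σ1 onset /ps/ (1→2 rises), coda /ms/ (3→2 falls) ok; σ2 onset /smj/ (2→3→5 rises), coda /j/ ok → permitted
/mo/ — σ1 onset /m/, coda /∅/ ok → permitted
/pmjimv/ — σ1 onset /pmj/ (1→3→5 rises), coda /mv/ (3→2 falls) ok → permitted
/ip/ — σ1 onset /∅/, coda /p/ ok → permitted
Permitted: /psoms.smjoj/, /mo/, /pmjimv/, /ip/ → 4.

4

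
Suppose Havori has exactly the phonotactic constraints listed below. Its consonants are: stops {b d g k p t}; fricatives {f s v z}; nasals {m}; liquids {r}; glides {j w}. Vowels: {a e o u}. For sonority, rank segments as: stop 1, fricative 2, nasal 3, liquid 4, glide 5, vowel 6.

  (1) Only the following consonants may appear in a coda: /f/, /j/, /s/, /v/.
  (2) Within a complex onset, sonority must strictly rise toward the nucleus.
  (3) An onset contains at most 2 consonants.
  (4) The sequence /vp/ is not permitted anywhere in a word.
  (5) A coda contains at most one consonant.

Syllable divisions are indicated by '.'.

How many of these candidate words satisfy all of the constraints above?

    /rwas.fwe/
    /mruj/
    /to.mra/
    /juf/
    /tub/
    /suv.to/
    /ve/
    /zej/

/rwas.fwe/ — σ1 onset /rw/ (4→5 rises), coda /s/ ok; σ2 onset /fw/ (2→5 rises), coda /∅/ ok → well-formed
/mruj/ — σ1 onset /mr/ (3→4 rises), coda /j/ ok → well-formed
/to.mra/ — σ1 onset /t/, coda /∅/ ok; σ2 onset /mr/ (3→4 rises), coda /∅/ ok → well-formed
/juf/ — σ1 onset /j/, coda /f/ ok → well-formed
/tub/ — violates constraint 1: syllable 1 coda contains /b/, which is not a licensed coda consonant → ill-formed
/suv.to/ — σ1 onset /s/, coda /v/ ok; σ2 onset /t/, coda /∅/ ok → well-formed
/ve/ — σ1 onset /v/, coda /∅/ ok → well-formed
/zej/ — σ1 onset /z/, coda /j/ ok → well-formed
Well-formed: /rwas.fwe/, /mruj/, /to.mra/, /juf/, /suv.to/, /ve/, /zej/ → 7.

7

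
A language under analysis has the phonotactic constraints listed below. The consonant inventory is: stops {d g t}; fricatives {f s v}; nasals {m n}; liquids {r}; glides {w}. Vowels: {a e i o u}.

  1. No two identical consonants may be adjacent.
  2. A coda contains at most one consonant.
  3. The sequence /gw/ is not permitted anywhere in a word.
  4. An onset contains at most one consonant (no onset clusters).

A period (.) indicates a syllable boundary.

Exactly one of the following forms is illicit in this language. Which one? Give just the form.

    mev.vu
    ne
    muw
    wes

mev.vu

mev.vu — violates constraint 1: adjacent identical consonants /vv/ → illicit
ne — σ1 onset /n/, coda /∅/ ok → licit
muw — σ1 onset /m/, coda /w/ ok → licit
wes — σ1 onset /w/, coda /s/ ok → licit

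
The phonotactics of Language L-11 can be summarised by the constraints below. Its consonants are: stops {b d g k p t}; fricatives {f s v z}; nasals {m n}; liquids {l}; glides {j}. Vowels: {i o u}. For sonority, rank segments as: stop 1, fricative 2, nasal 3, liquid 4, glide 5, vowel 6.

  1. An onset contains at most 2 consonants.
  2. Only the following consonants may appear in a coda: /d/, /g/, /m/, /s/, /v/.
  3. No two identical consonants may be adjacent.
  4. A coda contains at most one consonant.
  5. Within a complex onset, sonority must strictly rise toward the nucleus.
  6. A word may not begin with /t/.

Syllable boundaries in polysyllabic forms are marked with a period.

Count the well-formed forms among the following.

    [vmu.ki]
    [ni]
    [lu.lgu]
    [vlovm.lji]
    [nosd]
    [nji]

[vmu.ki] — σ1 onset /vm/ (2→3 rises), coda /∅/ ok; σ2 onset /k/, coda /∅/ ok → well-formed
[ni] — σ1 onset /n/, coda /∅/ ok → well-formed
[lu.lgu] — violates constraint 5: syllable 2 onset /lg/: /l/ (liquid, 4) → /g/ (stop, 1) does not rise → ill-formed
[vlovm.lji] — violates constraint 4: syllable 1 coda /vm/ has 2 consonants (> 1) → ill-formed
[nosd] — violates constraint 4: syllable 1 coda /sd/ has 2 consonants (> 1) → ill-formed
[nji] — σ1 onset /nj/ (3→5 rises), coda /∅/ ok → well-formed
Well-formed: [vmu.ki], [ni], [nji] → 3.

3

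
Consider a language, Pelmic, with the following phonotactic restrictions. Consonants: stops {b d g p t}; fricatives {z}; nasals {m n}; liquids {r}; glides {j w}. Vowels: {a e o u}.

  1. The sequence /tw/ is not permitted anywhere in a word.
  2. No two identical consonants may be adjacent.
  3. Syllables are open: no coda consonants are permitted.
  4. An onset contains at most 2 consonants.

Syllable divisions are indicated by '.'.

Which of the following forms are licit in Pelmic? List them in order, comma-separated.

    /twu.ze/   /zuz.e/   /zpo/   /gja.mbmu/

/zpo/

/twu.ze/ — violates constraint 1: contains banned sequence /tw/ → illicit
/zuz.e/ — violates constraint 3: syllable 1 coda /z/ has 1 consonant (> 0) → illicit
/zpo/ — σ1 onset /zp/ (2C), coda /∅/ ok → licit
/gja.mbmu/ — violates constraint 4: syllable 2 onset /mbm/ has 3 consonants (> 2) → illicit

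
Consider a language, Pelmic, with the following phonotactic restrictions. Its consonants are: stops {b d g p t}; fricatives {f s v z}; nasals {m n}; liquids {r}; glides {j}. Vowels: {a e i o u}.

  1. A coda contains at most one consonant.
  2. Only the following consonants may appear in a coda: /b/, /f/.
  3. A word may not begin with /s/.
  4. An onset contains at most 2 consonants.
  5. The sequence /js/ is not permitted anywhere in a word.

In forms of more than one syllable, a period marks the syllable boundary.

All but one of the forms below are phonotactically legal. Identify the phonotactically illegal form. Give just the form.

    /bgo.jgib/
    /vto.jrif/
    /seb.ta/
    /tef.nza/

/bgo.jgib/ — σ1 onset /bg/ (2C), coda /∅/ ok; σ2 onset /jg/ (2C), coda /b/ ok → phonotactically legal
/vto.jrif/ — σ1 onset /vt/ (2C), coda /∅/ ok; σ2 onset /jr/ (2C), coda /f/ ok → phonotactically legal
/seb.ta/ — violates constraint 3: word begins with /s/ → phonotactically illegal
/tef.nza/ — σ1 onset /t/, coda /f/ ok; σ2 onset /nz/ (2C), coda /∅/ ok → phonotactically legal

/seb.ta/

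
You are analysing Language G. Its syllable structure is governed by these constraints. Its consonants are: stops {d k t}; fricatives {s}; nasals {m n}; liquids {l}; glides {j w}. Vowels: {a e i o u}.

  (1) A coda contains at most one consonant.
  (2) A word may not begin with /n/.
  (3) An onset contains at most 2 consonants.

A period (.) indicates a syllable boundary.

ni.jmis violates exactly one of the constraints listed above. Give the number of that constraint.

2

ni.jmis: word begins with /n/.
This is a violation of constraint 2: "A word may not begin with /n/."
The remaining constraints (1, 3) are satisfied.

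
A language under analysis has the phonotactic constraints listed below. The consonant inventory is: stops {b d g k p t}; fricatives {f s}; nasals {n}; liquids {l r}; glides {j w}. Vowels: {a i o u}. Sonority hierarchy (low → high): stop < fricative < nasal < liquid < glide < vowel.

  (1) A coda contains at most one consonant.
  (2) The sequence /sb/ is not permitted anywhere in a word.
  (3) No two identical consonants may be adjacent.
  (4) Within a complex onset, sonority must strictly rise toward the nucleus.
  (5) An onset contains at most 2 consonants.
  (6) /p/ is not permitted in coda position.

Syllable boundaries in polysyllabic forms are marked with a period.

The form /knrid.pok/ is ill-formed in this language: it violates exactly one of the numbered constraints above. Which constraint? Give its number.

/knrid.pok/: syllable 1 onset /knr/ has 3 consonants (> 2).
This is a violation of constraint 5: "An onset contains at most 2 consonants."
The remaining constraints (1, 2, 3, 4, 6) are satisfied.

5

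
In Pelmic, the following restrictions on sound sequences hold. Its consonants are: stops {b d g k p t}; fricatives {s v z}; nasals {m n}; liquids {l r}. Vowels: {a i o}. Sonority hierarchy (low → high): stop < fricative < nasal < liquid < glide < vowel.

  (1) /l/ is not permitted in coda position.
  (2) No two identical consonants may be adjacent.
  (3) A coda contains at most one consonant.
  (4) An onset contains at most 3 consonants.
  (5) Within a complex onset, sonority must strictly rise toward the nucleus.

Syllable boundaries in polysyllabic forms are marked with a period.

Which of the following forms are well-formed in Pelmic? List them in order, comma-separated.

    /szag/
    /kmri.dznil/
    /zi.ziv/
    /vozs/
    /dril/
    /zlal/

/szag/ — violates constraint 5: syllable 1 onset /sz/: /s/ (fricative, 2) → /z/ (fricative, 2) does not rise → ill-formed
/kmri.dznil/ — violates constraint 1: syllable 2 coda contains /l/ → ill-formed
/zi.ziv/ — σ1 onset /z/, coda /∅/ ok; σ2 onset /z/, coda /v/ ok → well-formed
/vozs/ — violates constraint 3: syllable 1 coda /zs/ has 2 consonants (> 1) → ill-formed
/dril/ — violates constraint 1: syllable 1 coda contains /l/ → ill-formed
/zlal/ — violates constraint 1: syllable 1 coda contains /l/ → ill-formed

/zi.ziv/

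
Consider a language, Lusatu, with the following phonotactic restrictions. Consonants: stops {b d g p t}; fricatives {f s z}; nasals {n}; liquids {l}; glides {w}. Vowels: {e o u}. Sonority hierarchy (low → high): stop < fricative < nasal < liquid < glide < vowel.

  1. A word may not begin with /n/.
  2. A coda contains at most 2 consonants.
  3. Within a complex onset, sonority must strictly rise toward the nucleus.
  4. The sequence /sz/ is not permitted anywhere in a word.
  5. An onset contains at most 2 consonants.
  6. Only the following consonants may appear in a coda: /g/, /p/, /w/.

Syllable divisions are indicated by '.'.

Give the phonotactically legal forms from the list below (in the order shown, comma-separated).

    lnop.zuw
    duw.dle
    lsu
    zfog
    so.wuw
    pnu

lnop.zuw — violates constraint 3: syllable 1 onset /ln/: /l/ (liquid, 4) → /n/ (nasal, 3) does not rise → phonotactically illegal
duw.dle — σ1 onset /d/, coda /w/ ok; σ2 onset /dl/ (1→4 rises), coda /∅/ ok → phonotactically legal
lsu — violates constraint 3: syllable 1 onset /ls/: /l/ (liquid, 4) → /s/ (fricative, 2) does not rise → phonotactically illegal
zfog — violates constraint 3: syllable 1 onset /zf/: /z/ (fricative, 2) → /f/ (fricative, 2) does not rise → phonotactically illegal
so.wuw — σ1 onset /s/, coda /∅/ ok; σ2 onset /w/, coda /w/ ok → phonotactically legal
pnu — σ1 onset /pn/ (1→3 rises), coda /∅/ ok → phonotactically legal

duw.dle, so.wuw, pnu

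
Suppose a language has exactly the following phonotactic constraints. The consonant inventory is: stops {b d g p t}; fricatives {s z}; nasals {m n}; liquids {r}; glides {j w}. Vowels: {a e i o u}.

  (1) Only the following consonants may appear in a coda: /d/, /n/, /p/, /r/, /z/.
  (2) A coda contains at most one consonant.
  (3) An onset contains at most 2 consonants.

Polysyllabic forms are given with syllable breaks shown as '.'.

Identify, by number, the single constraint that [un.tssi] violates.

3

[un.tssi]: syllable 2 onset /tss/ has 3 consonants (> 2).
This is a violation of constraint 3: "An onset contains at most 2 consonants."
The remaining constraints (1, 2) are satisfied.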